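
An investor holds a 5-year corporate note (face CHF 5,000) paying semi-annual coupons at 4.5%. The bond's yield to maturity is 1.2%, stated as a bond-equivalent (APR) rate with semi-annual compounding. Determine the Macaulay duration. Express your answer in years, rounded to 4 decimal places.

Periodic yield y = 0.006. Discount each cash flow and weight by its period:
  t   CF        PV=CF/(1+0.006)^t    t·PV
  1       112.50       111.8290       111.8290
  2       112.50       111.1621       222.3241
  3       112.50       110.4991       331.4972
  4       112.50       109.8400       439.3601
  5       112.50       109.1849       545.9245
  6       112.50       108.5337       651.2022
  7       112.50       107.8864       755.2047
  8       112.50       107.2429       857.9435
  9       112.50       106.6033       959.4298
  10    5,112.50     4,815.6345    48,156.3446
  Σ                  5,798.4159    53,031.0598
Price P = Σ PV = 5,798.4159.
Macaulay duration = Σ(t·PV) / P = 53,031.0598 / 5,798.4159 = 9.14578 half-year periods.
In years: 9.14578 / 2 = 4.57289 years.

4.5729 years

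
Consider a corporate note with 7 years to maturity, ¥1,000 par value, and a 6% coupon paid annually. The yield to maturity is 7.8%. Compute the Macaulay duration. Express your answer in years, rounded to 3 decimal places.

Periodic yield y = 0.078. Discount each cash flow and weight by its year:
  t   CF        PV=CF/(1+0.078)^t    t·PV
  1        60.00        55.6586        55.6586
  2        60.00        51.6314       103.2628
  3        60.00        47.8955       143.6866
  4        60.00        44.4300       177.7200
  5        60.00        41.2152       206.0760
  6        60.00        38.2330       229.3982
  7     1,060.00       626.5771     4,386.0399
  Σ                    905.6409     5,301.8420
Price P = Σ PV = 905.6409.
Macaulay duration = Σ(t·PV) / P = 5,301.8420 / 905.6409 = 5.85424 years.

5.854 years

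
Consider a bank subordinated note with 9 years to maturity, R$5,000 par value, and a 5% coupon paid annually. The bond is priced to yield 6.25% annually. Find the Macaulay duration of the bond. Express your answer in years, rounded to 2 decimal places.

Periodic yield y = 0.0625. Discount each cash flow and weight by its year:
  t   CF        PV=CF/(1+0.0625)^t    t·PV
  1       250.00       235.2941       235.2941
  2       250.00       221.4533       442.9066
  3       250.00       208.4266       625.2799
  4       250.00       196.1662       784.6649
  5       250.00       184.6270       923.1352
  6       250.00       173.7666     1,042.5998
  7       250.00       163.5451     1,144.8154
  8       250.00       153.9248     1,231.3981
  9     5,250.00     3,042.2777    27,380.4994
  Σ                  4,579.4815    33,810.5934
Price P = Σ PV = 4,579.4815.
Macaulay duration = Σ(t·PV) / P = 33,810.5934 / 4,579.4815 = 7.38306 years.

7.38 years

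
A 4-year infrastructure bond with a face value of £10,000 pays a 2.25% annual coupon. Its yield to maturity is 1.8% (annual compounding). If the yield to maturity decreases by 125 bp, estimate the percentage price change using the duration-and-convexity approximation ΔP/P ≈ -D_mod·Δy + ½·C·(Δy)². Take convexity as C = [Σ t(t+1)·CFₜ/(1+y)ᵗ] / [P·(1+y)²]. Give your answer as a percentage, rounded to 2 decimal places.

With y = 0.018:
  t   CF        PV=CF/(1+0.018)^t    t·PV        t(t+1)·PV
  1       225.00       221.0216       221.0216         442.0432
  2       225.00       217.1136       434.2271       1,302.6814
  3       225.00       213.2746       639.8239       2,559.2955
  4    10,225.00     9,520.7729    38,083.0915     190,415.4574
  Σ                 10,172.1827    39,378.1641     194,719.4775
P = 10,172.1827; D_Mac = 3.87116 yrs; D_mod = 3.80271 yrs; C = 18.47139.
Duration effect: -3.80271 × (-0.0125) = +0.047534
Convexity effect: 0.5 × 18.47139 × (-0.0125)² = +0.0014431
ΔP/P ≈ +0.047534 + 0.0014431 = +0.048977 = +4.8977%.

+4.90%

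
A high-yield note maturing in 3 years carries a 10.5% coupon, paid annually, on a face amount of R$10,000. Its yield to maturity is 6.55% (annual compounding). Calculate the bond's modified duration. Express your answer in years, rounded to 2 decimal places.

Periodic yield y = 0.0655. First find Macaulay duration:
  t   CF        PV=CF/(1+0.0655)^t    t·PV
  1     1,050.00       985.4528       985.4528
  2     1,050.00       924.8736     1,849.7472
  3    11,050.00     9,134.8604    27,404.5813
  Σ                 11,045.1869    30,239.7813
P = 11,045.1869; Macaulay duration = 30,239.7813 / 11,045.1869 = 2.73782 years.
Modified duration = D_Mac / (1 + y) = 2.73782 / 1.0655 = 2.56952 years.

2.57 years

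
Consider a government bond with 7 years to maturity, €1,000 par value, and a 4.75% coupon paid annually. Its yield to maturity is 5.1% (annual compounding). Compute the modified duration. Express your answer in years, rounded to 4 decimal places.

Periodic yield y = 0.051. First find Macaulay duration:
  t   CF        PV=CF/(1+0.051)^t    t·PV
  1        47.50        45.1951        45.1951
  2        47.50        43.0020        86.0039
  3        47.50        40.9153       122.7458
  4        47.50        38.9299       155.7194
  5        47.50        37.0408       185.2039
  6        47.50        35.2434       211.4602
  7     1,047.50       739.4946     5,176.4623
  Σ                    979.8209     5,982.7906
P = 979.8209; Macaulay duration = 5,982.7906 / 979.8209 = 6.10600 years.
Modified duration = D_Mac / (1 + y) = 6.10600 / 1.051 = 5.80971 years.

5.8097 years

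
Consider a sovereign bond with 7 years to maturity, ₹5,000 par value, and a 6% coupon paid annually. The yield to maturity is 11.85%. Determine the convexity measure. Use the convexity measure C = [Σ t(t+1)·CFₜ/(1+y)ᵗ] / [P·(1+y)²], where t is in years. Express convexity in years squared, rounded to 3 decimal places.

With y = 0.1185:
  t   CF        PV=CF/(1+0.1185)^t    t·PV        t(t+1)·PV
  1       300.00       268.2164       268.2164         536.4327
  2       300.00       239.8001       479.6001       1,438.8003
  3       300.00       214.3943       643.1830       2,572.7319
  4       300.00       191.6802       766.7209       3,833.6044
  5       300.00       171.3726       856.8629       5,141.1771
  6       300.00       153.2164       919.2985       6,435.0898
  7     5,300.00     2,420.0478    16,940.3349     135,522.6788
  Σ                  3,658.7278    20,874.2166     155,480.5152
P = 3,658.7278.
Convexity = Σ t(t+1)·PV / [P·(1+y)²] = 155,480.5152 / (3,658.7278 × 1.251042) = 33.96831.

33.968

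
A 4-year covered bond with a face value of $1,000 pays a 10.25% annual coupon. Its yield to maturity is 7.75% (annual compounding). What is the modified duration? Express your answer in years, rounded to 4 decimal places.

Periodic yield y = 0.0775. First find Macaulay duration:
  t   CF        PV=CF/(1+0.0775)^t    t·PV
  1       102.50        95.1276        95.1276
  2       102.50        88.2855       176.5710
  3       102.50        81.9355       245.8065
  4     1,102.50       817.9175     3,271.6699
  Σ                  1,083.2660     3,789.1749
P = 1,083.2660; Macaulay duration = 3,789.1749 / 1,083.2660 = 3.49792 years.
Modified duration = D_Mac / (1 + y) = 3.49792 / 1.0775 = 3.24633 years.

3.2463 years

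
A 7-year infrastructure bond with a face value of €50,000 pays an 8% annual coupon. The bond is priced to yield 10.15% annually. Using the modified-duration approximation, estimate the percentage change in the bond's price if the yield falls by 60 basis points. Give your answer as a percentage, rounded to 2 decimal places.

Periodic yield y = 0.1015. Modified duration first:
  t   CF        PV=CF/(1+0.1015)^t    t·PV
  1     4,000.00     3,631.4117     3,631.4117
  2     4,000.00     3,296.7878     6,593.5755
  3     4,000.00     2,992.9984     8,978.9952
  4     4,000.00     2,717.2024    10,868.8095
  5     4,000.00     2,466.8201    12,334.1007
  6     4,000.00     2,239.5099    13,437.0593
  7    54,000.00    27,447.4656   192,132.2592
  Σ                 44,792.1959   247,976.2111
P = 44,792.1959; D_Mac = 5.53615 yrs; D_mod = 5.53615/(1+0.1015) = 5.02601 yrs.
ΔP/P ≈ -D_mod · Δy = -5.02601 × (-0.006) = +0.030156 = +3.0156%.

+3.02%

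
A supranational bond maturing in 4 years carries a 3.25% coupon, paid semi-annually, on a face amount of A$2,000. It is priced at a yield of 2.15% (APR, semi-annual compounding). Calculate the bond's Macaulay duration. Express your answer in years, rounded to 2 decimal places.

3.79 years

Periodic yield y = 0.01075. Discount each cash flow and weight by its period:
  t   CF        PV=CF/(1+0.01075)^t    t·PV
  1        32.50        32.1543        32.1543
  2        32.50        31.8124        63.6247
  3        32.50        31.4740        94.4220
  4        32.50        31.1393       124.5571
  5        32.50        30.8081       154.0404
  6        32.50        30.4804       182.8825
  7        32.50        30.1562       211.0936
  8     2,032.50     1,865.8664    14,926.9315
  Σ                  2,083.8911    15,789.7062
Price P = Σ PV = 2,083.8911.
Macaulay duration = Σ(t·PV) / P = 15,789.7062 / 2,083.8911 = 7.57703 half-year periods.
In years: 7.57703 / 2 = 3.78852 years.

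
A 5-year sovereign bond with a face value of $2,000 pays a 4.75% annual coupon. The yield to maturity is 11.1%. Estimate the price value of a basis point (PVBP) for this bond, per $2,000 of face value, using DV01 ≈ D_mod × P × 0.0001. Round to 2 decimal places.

$0.62

Periodic yield y = 0.111.
  t   CF        PV=CF/(1+0.111)^t    t·PV
  1        95.00        85.5086        85.5086
  2        95.00        76.9654       153.9308
  3        95.00        69.2758       207.8273
  4        95.00        62.3544       249.4178
  5     2,095.00     1,237.6953     6,188.4764
  Σ                  1,531.7994     6,885.1608
P = 1,531.7994; D_Mac = 4.49482 yrs; D_mod = 4.04574 yrs.
DV01 ≈ 4.04574 × 1,531.7994 × 0.0001 = 0.619726.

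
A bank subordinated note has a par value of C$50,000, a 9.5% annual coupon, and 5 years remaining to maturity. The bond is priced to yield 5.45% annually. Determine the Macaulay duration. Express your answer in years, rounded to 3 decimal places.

4.271 years

Periodic yield y = 0.0545. Discount each cash flow and weight by its year:
  t   CF        PV=CF/(1+0.0545)^t    t·PV
  1     4,750.00     4,504.5045     4,504.5045
  2     4,750.00     4,271.6970     8,543.3940
  3     4,750.00     4,050.9218    12,152.7653
  4     4,750.00     3,841.5569    15,366.2277
  5    54,750.00    41,990.5152   209,952.5760
  Σ                 58,659.1954   250,519.4675
Price P = Σ PV = 58,659.1954.
Macaulay duration = Σ(t·PV) / P = 250,519.4675 / 58,659.1954 = 4.27076 years.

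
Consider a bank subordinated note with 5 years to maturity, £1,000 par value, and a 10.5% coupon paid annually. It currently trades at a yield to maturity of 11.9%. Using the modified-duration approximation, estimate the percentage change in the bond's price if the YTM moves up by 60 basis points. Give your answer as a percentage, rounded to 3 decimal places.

-2.204%

Periodic yield y = 0.119. Modified duration first:
  t   CF        PV=CF/(1+0.119)^t    t·PV
  1       105.00        93.8338        93.8338
  2       105.00        83.8550       167.7101
  3       105.00        74.9375       224.8124
  4       105.00        66.9683       267.8730
  5     1,105.00       629.8133     3,149.0666
  Σ                    949.4079     3,903.2959
P = 949.4079; D_Mac = 4.11130 yrs; D_mod = 4.11130/(1+0.119) = 3.67408 yrs.
ΔP/P ≈ -D_mod · Δy = -3.67408 × (+0.006) = -0.022044 = -2.2044%.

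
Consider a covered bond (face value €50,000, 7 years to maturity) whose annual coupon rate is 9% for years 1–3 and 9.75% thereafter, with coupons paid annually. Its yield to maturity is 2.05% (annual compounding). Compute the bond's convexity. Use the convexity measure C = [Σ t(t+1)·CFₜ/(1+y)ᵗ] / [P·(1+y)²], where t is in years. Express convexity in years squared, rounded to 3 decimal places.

With y = 0.0205:
  t   CF        PV=CF/(1+0.0205)^t    t·PV        t(t+1)·PV
  1     4,500.00     4,409.6031     4,409.6031       8,819.2063
  2     4,500.00     4,321.0222     8,642.0444      25,926.1331
  3     4,500.00     4,234.2207    12,702.6620      50,810.6479
  4     4,875.00     4,494.9264    17,979.7056      89,898.5278
  5     4,875.00     4,404.6314    22,023.1572     132,138.9433
  6     4,875.00     4,316.1504    25,896.9022     181,278.3152
  7    54,875.00    47,608.3873   333,258.7108   2,666,069.6862
  Σ                 73,788.9414   424,912.7852   3,154,941.4597
P = 73,788.9414.
Convexity = Σ t(t+1)·PV / [P·(1+y)²] = 3,154,941.4597 / (73,788.9414 × 1.041420) = 41.05575.

41.056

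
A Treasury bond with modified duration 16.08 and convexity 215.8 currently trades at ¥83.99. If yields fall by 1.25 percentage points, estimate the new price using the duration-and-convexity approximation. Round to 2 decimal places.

Duration effect: -D_mod·Δy = -16.08 × (-0.0125) = +0.201000
Convexity effect: ½·C·(Δy)² = 0.5 × 215.8 × (-0.0125)² = +0.016859375
ΔP/P ≈ +0.201000 + 0.016859375 = +0.217859375
New price ≈ 83.99 × (1 + 0.217859375) = 102.28800890625.

¥102.29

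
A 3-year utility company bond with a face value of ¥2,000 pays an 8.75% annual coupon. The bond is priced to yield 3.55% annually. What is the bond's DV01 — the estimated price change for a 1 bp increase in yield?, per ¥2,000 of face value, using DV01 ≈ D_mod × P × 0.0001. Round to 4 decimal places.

Periodic yield y = 0.0355.
  t   CF        PV=CF/(1+0.0355)^t    t·PV
  1       175.00       169.0005       169.0005
  2       175.00       163.2066       326.4133
  3     2,175.00     1,958.8850     5,876.6551
  Σ                  2,291.0922     6,372.0689
P = 2,291.0922; D_Mac = 2.78124 yrs; D_mod = 2.68589 yrs.
DV01 ≈ 2.68589 × 2,291.0922 × 0.0001 = 0.615362.

¥0.6154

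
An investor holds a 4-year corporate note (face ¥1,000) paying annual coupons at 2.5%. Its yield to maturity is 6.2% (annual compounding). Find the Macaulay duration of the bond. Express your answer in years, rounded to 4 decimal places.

3.8443 years

Periodic yield y = 0.062. Discount each cash flow and weight by its year:
  t   CF        PV=CF/(1+0.062)^t    t·PV
  1        25.00        23.5405        23.5405
  2        25.00        22.1662        44.3324
  3        25.00        20.8721        62.6163
  4     1,025.00       805.7973     3,223.1891
  Σ                    872.3761     3,353.6783
Price P = Σ PV = 872.3761.
Macaulay duration = Σ(t·PV) / P = 3,353.6783 / 872.3761 = 3.84430 years.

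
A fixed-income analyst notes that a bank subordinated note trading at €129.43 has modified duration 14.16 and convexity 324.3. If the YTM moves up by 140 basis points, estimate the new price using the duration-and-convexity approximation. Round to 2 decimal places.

Duration effect: -D_mod·Δy = -14.16 × (+0.014) = -0.198240
Convexity effect: ½·C·(Δy)² = 0.5 × 324.3 × (0.014)² = +0.0317814
ΔP/P ≈ -0.198240 + 0.0317814 = -0.1664586
New price ≈ 129.43 × (1 - 0.1664586) = 107.885263402.

€107.89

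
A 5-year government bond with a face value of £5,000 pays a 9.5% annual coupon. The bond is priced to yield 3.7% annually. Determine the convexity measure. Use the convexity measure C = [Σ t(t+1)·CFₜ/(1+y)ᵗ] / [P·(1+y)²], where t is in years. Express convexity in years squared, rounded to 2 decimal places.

With y = 0.037:
  t   CF        PV=CF/(1+0.037)^t    t·PV        t(t+1)·PV
  1       475.00       458.0521       458.0521         916.1041
  2       475.00       441.7088       883.4177       2,650.2531
  3       475.00       425.9487     1,277.8462       5,111.3849
  4       475.00       410.7510     1,643.0038       8,215.0191
  5     5,475.00     4,565.5210    22,827.6048     136,965.6290
  Σ                  6,301.9816    27,089.9247     153,858.3903
P = 6,301.9816.
Convexity = Σ t(t+1)·PV / [P·(1+y)²] = 153,858.3903 / (6,301.9816 × 1.075369) = 22.70317.

22.70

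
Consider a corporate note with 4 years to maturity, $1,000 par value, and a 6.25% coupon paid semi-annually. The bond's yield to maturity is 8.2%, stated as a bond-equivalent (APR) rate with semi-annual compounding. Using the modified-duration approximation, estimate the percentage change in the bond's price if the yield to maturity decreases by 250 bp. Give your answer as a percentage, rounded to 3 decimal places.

+8.607%

Periodic yield y = 0.041. Modified duration first:
  t   CF        PV=CF/(1+0.041)^t    t·PV
  1        31.25        30.0192        30.0192
  2        31.25        28.8369        57.6738
  3        31.25        27.7012        83.1035
  4        31.25        26.6101       106.4405
  5        31.25        25.5621       127.8105
  6        31.25        24.5553       147.3319
  7        31.25        23.5882       165.1174
  8     1,031.25       747.7529     5,982.0235
  Σ                    934.6260     6,699.5203
P = 934.6260; D_Mac = 7.16813 half-year periods = 3.58406 yrs; D_mod = 3.58406/(1+0.041) = 3.44291 yrs.
ΔP/P ≈ -D_mod · Δy = -3.44291 × (-0.025) = +0.086073 = +8.6073%.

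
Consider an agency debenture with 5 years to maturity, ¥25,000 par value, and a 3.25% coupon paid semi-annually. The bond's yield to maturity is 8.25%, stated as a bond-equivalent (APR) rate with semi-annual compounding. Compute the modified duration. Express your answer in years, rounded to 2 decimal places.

4.42 years

Periodic yield y = 0.04125. First find Macaulay duration:
  t   CF        PV=CF/(1+0.04125)^t    t·PV
  1       406.25       390.1561       390.1561
  2       406.25       374.6997       749.3994
  3       406.25       359.8557     1,079.5670
  4       406.25       345.5997     1,382.3987
  5       406.25       331.9084     1,659.5422
  6       406.25       318.7596     1,912.5577
  7       406.25       306.1317     2,142.9218
  8       406.25       294.0040     2,352.0321
  9       406.25       282.3568     2,541.2112
  10   25,406.25    16,958.6167   169,586.1665
  Σ                 19,962.0883   183,795.9525
P = 19,962.0883; Macaulay duration = 183,795.9525 / 19,962.0883 = 9.20725 half-year periods = 4.60363 years.
Modified duration = D_Mac / (1 + y) = 4.60363 / 1.04125 = 4.42125 years.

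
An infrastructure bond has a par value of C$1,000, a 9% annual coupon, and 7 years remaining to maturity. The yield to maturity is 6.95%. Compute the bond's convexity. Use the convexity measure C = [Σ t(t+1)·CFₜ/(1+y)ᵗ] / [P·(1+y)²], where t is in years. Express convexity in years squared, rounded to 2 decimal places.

With y = 0.0695:
  t   CF        PV=CF/(1+0.0695)^t    t·PV        t(t+1)·PV
  1        90.00        84.1515        84.1515         168.3029
  2        90.00        78.6830       157.3660         472.0980
  3        90.00        73.5699       220.7097         882.8388
  4        90.00        68.7891       275.1562       1,375.7811
  5        90.00        64.3189       321.5945       1,929.5668
  6        90.00        60.1392       360.8353       2,525.8472
  7     1,090.00       681.0217     4,767.1522      38,137.2174
  Σ                  1,110.6733     6,186.9653      45,491.6522
P = 1,110.6733.
Convexity = Σ t(t+1)·PV / [P·(1+y)²] = 45,491.6522 / (1,110.6733 × 1.143830) = 35.80831.

35.81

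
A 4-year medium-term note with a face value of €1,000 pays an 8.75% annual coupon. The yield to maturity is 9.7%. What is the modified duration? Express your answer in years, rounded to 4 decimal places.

3.2223 years

Periodic yield y = 0.097. First find Macaulay duration:
  t   CF        PV=CF/(1+0.097)^t    t·PV
  1        87.50        79.7630        79.7630
  2        87.50        72.7101       145.4202
  3        87.50        66.2809       198.8426
  4     1,087.50       750.9357     3,003.7428
  Σ                    969.6897     3,427.7686
P = 969.6897; Macaulay duration = 3,427.7686 / 969.6897 = 3.53491 years.
Modified duration = D_Mac / (1 + y) = 3.53491 / 1.097 = 3.22235 years.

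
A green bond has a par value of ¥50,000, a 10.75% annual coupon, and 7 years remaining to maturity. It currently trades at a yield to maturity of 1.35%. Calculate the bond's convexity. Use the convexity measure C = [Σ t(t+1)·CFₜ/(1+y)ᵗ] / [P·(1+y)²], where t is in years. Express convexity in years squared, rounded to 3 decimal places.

With y = 0.0135:
  t   CF        PV=CF/(1+0.0135)^t    t·PV        t(t+1)·PV
  1     5,375.00     5,303.4040     5,303.4040      10,606.8081
  2     5,375.00     5,232.7618    10,465.5235      31,396.5706
  3     5,375.00     5,163.0604    15,489.1813      61,956.7253
  4     5,375.00     5,094.2876    20,377.1503     101,885.7513
  5     5,375.00     5,026.4307    25,132.1537     150,792.9225
  6     5,375.00     4,959.4778    29,756.8668     208,298.0675
  7    55,375.00    50,413.5718   352,895.0024   2,823,160.0192
  Σ                 81,192.9941   459,419.2821   3,388,096.8644
P = 81,192.9941.
Convexity = Σ t(t+1)·PV / [P·(1+y)²] = 3,388,096.8644 / (81,192.9941 × 1.027182) = 40.62466.

40.625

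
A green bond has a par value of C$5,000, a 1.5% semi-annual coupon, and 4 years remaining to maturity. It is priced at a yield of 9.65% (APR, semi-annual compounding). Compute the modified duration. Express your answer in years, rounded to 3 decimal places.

Periodic yield y = 0.04825. First find Macaulay duration:
  t   CF        PV=CF/(1+0.04825)^t    t·PV
  1        37.50        35.7739        35.7739
  2        37.50        34.1273        68.2545
  3        37.50        32.5564        97.6693
  4        37.50        31.0579       124.2315
  5        37.50        29.6283       148.1416
  6        37.50        28.2645       169.5873
  7        37.50        26.9636       188.7449
  8     5,037.50     3,455.3822    27,643.0575
  Σ                  3,673.7541    28,475.4605
P = 3,673.7541; Macaulay duration = 28,475.4605 / 3,673.7541 = 7.75105 half-year periods = 3.87553 years.
Modified duration = D_Mac / (1 + y) = 3.87553 / 1.04825 = 3.69714 years.

3.697 years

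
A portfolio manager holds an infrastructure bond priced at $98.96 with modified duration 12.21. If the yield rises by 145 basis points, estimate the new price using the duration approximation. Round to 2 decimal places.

Duration approximation: ΔP/P ≈ -D_mod · Δy = -12.21 × (+0.0145) = -0.177045.
New price ≈ 98.96 × (1 - 0.177045) = 81.4396268.

$81.44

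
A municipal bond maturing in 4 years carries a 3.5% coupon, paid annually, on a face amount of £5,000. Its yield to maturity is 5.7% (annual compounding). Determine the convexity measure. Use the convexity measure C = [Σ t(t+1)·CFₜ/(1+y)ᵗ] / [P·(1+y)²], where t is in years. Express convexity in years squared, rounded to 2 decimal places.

16.67

With y = 0.057:
  t   CF        PV=CF/(1+0.057)^t    t·PV        t(t+1)·PV
  1       175.00       165.5629       165.5629         331.1258
  2       175.00       156.6347       313.2695         939.8084
  3       175.00       148.1880       444.5641       1,778.2562
  4     5,175.00     4,145.8196    16,583.2786      82,916.3929
  Σ                  4,616.2053    17,506.6750      85,965.5833
P = 4,616.2053.
Convexity = Σ t(t+1)·PV / [P·(1+y)²] = 85,965.5833 / (4,616.2053 × 1.117249) = 16.66823.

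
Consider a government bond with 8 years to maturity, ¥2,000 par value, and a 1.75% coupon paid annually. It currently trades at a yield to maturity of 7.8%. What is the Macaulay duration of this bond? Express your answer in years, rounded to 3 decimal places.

Periodic yield y = 0.078. Discount each cash flow and weight by its year:
  t   CF        PV=CF/(1+0.078)^t    t·PV
  1        35.00        32.4675        32.4675
  2        35.00        30.1183        60.2366
  3        35.00        27.9391        83.8172
  4        35.00        25.9175       103.6700
  5        35.00        24.0422       120.2110
  6        35.00        22.3026       133.8156
  7        35.00        20.6889       144.8221
  8     2,035.00     1,115.8719     8,926.9749
  Σ                  1,299.3479     9,606.0149
Price P = Σ PV = 1,299.3479.
Macaulay duration = Σ(t·PV) / P = 9,606.0149 / 1,299.3479 = 7.39295 years.

7.393 years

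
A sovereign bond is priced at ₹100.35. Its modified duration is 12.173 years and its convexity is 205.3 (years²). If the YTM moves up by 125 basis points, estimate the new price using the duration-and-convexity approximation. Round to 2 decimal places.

₹86.69

Duration effect: -D_mod·Δy = -12.173 × (+0.0125) = -0.1521625
Convexity effect: ½·C·(Δy)² = 0.5 × 205.3 × (0.0125)² = +0.0160390625
ΔP/P ≈ -0.1521625 + 0.0160390625 = -0.1361234375
New price ≈ 100.35 × (1 - 0.1361234375) = 86.690013046875.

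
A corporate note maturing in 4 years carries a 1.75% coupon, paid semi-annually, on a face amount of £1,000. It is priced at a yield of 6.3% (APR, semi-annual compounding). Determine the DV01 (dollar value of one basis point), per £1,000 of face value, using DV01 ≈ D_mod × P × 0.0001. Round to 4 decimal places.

Periodic yield y = 0.0315.
  t   CF        PV=CF/(1+0.0315)^t    t·PV
  1         8.75         8.4828         8.4828
  2         8.75         8.2237        16.4475
  3         8.75         7.9726        23.9178
  4         8.75         7.7291        30.9166
  5         8.75         7.4931        37.4655
  6         8.75         7.2643        43.5857
  7         8.75         7.0424        49.2971
  8     1,008.75       787.0996     6,296.7968
  Σ                    841.3077     6,506.9098
P = 841.3077; D_Mac = 7.73428 half-year periods = 3.86714 yrs; D_mod = 3.74905 yrs.
DV01 ≈ 3.74905 × 841.3077 × 0.0001 = 0.315410.

£0.3154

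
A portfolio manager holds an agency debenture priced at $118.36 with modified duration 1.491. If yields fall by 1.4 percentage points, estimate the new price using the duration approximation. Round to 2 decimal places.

Duration approximation: ΔP/P ≈ -D_mod · Δy = -1.491 × (-0.014) = +0.020874.
New price ≈ 118.36 × (1 + 0.020874) = 120.83064664.

$120.83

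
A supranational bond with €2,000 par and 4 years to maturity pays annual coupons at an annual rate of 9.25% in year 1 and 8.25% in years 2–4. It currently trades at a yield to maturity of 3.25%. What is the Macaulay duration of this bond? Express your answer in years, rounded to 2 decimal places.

3.58 years

Periodic yield y = 0.0325. Discount each cash flow and weight by its year:
  t   CF        PV=CF/(1+0.0325)^t    t·PV
  1       185.00       179.1768       179.1768
  2       165.00       154.7761       309.5521
  3       165.00       149.9042       449.7126
  4     2,165.00     1,905.0118     7,620.0470
  Σ                  2,388.8688     8,558.4885
Price P = Σ PV = 2,388.8688.
Macaulay duration = Σ(t·PV) / P = 8,558.4885 / 2,388.8688 = 3.58265 years.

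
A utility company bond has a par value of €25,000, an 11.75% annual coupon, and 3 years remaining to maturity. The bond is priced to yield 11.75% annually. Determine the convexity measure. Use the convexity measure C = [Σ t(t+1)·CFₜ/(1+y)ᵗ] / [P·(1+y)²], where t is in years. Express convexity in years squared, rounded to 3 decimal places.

8.315

With y = 0.1175:
  t   CF        PV=CF/(1+0.1175)^t    t·PV        t(t+1)·PV
  1     2,937.50     2,628.6353     2,628.6353       5,257.2707
  2     2,937.50     2,352.2464     4,704.4928      14,113.4784
  3    27,937.50    20,019.1183    60,057.3548     240,229.4191
  Σ                 25,000.0000    67,390.4829     259,600.1682
P = 25,000.0000.
Convexity = Σ t(t+1)·PV / [P·(1+y)²] = 259,600.1682 / (25,000.0000 × 1.248806) = 8.31515.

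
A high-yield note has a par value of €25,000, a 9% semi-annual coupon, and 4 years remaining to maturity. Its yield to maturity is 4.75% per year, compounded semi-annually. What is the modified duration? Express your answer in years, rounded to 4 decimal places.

Periodic yield y = 0.02375. First find Macaulay duration:
  t   CF        PV=CF/(1+0.02375)^t    t·PV
  1     1,125.00     1,098.9011     1,098.9011
  2     1,125.00     1,073.4077     2,146.8153
  3     1,125.00     1,048.5057     3,145.5170
  4     1,125.00     1,024.1814     4,096.7254
  5     1,125.00     1,000.4213     5,002.1067
  6     1,125.00       977.2125     5,863.2753
  7     1,125.00       954.5422     6,681.7952
  8    26,125.00    21,652.3471   173,218.7770
  Σ                 28,829.5190   201,253.9130
P = 28,829.5190; Macaulay duration = 201,253.9130 / 28,829.5190 = 6.98083 half-year periods = 3.49041 years.
Modified duration = D_Mac / (1 + y) = 3.49041 / 1.02375 = 3.40944 years.

3.4094 years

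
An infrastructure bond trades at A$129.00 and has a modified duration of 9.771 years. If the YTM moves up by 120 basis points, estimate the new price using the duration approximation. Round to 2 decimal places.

Duration approximation: ΔP/P ≈ -D_mod · Δy = -9.771 × (+0.012) = -0.117252.
New price ≈ 129.00 × (1 - 0.117252) = 113.874492.

A$113.87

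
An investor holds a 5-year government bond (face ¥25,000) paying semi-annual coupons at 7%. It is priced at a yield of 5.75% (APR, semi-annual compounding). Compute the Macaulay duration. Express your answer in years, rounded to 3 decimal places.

4.325 years

Periodic yield y = 0.02875. Discount each cash flow and weight by its period:
  t   CF        PV=CF/(1+0.02875)^t    t·PV
  1       875.00       850.5468       850.5468
  2       875.00       826.7769     1,653.5539
  3       875.00       803.6714     2,411.0142
  4       875.00       781.2116     3,124.8462
  5       875.00       759.3794     3,796.8970
  6       875.00       738.1574     4,428.9443
  7       875.00       717.5284     5,022.6990
  8       875.00       697.4760     5,579.8080
  9       875.00       677.9840     6,101.8556
  10   25,875.00    19,488.6554   194,886.5539
  Σ                 26,341.3872   227,856.7189
Price P = Σ PV = 26,341.3872.
Macaulay duration = Σ(t·PV) / P = 227,856.7189 / 26,341.3872 = 8.65014 half-year periods.
In years: 8.65014 / 2 = 4.32507 years.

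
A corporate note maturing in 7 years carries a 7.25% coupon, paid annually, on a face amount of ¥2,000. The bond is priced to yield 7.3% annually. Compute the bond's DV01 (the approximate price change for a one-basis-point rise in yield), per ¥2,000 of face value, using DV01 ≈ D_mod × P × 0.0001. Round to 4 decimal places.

Periodic yield y = 0.073.
  t   CF        PV=CF/(1+0.073)^t    t·PV
  1       145.00       135.1351       135.1351
  2       145.00       125.9414       251.8828
  3       145.00       117.3732       352.1195
  4       145.00       109.3879       437.5514
  5       145.00       101.9458       509.7291
  6       145.00        95.0101       570.0605
  7     2,145.00     1,309.8732     9,169.1121
  Σ                  1,994.6666    11,425.5905
P = 1,994.6666; D_Mac = 5.72807 yrs; D_mod = 5.33837 yrs.
DV01 ≈ 5.33837 × 1,994.6666 × 0.0001 = 1.064827.

¥1.0648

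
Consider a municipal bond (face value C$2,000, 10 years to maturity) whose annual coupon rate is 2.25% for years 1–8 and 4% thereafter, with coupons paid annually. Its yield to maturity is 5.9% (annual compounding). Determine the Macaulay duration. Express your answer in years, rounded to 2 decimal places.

Periodic yield y = 0.059. Discount each cash flow and weight by its year:
  t   CF        PV=CF/(1+0.059)^t    t·PV
  1        45.00        42.4929        42.4929
  2        45.00        40.1255        80.2510
  3        45.00        37.8900       113.6700
  4        45.00        35.7790       143.1162
  5        45.00        33.7857       168.9284
  6        45.00        31.9034       191.4203
  7        45.00        30.1260       210.8817
  8        45.00        28.4475       227.5804
  9        80.00        47.7558       429.8024
  10    2,080.00     1,172.4754    11,724.7539
  Σ                  1,500.7812    13,332.8972
Price P = Σ PV = 1,500.7812.
Macaulay duration = Σ(t·PV) / P = 13,332.8972 / 1,500.7812 = 8.88397 years.

8.88 years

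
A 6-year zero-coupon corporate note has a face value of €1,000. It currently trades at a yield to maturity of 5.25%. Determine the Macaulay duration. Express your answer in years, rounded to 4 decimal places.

A zero-coupon bond has a single cash flow at maturity, so its Macaulay duration equals its maturity: 6 years.

6.0000 years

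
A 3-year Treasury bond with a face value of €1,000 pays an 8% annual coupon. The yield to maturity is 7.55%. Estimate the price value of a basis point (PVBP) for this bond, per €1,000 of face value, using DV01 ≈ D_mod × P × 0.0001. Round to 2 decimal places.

€0.26

Periodic yield y = 0.0755.
  t   CF        PV=CF/(1+0.0755)^t    t·PV
  1        80.00        74.3840        74.3840
  2        80.00        69.1623       138.3245
  3     1,080.00       868.1455     2,604.4365
  Σ                  1,011.6918     2,817.1450
P = 1,011.6918; D_Mac = 2.78459 yrs; D_mod = 2.58911 yrs.
DV01 ≈ 2.58911 × 1,011.6918 × 0.0001 = 0.261938.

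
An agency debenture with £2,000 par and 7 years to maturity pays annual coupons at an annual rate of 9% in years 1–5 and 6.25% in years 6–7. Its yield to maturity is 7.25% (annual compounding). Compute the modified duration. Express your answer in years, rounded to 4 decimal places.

Periodic yield y = 0.0725. First find Macaulay duration:
  t   CF        PV=CF/(1+0.0725)^t    t·PV
  1       180.00       167.8322       167.8322
  2       180.00       156.4869       312.9737
  3       180.00       145.9085       437.7255
  4       180.00       136.0452       544.1809
  5       180.00       126.8487       634.2435
  6       125.00        82.1346       492.8077
  7     2,125.00     1,301.9006     9,113.3042
  Σ                  2,117.1567    11,703.0677
P = 2,117.1567; Macaulay duration = 11,703.0677 / 2,117.1567 = 5.52773 years.
Modified duration = D_Mac / (1 + y) = 5.52773 / 1.0725 = 5.15406 years.

5.1541 years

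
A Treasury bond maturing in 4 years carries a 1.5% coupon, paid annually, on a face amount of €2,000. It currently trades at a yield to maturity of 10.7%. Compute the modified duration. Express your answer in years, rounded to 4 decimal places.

Periodic yield y = 0.107. First find Macaulay duration:
  t   CF        PV=CF/(1+0.107)^t    t·PV
  1        30.00        27.1003        27.1003
  2        30.00        24.4808        48.9616
  3        30.00        22.1146        66.3437
  4     2,030.00     1,351.7786     5,407.1142
  Σ                  1,425.4742     5,549.5199
P = 1,425.4742; Macaulay duration = 5,549.5199 / 1,425.4742 = 3.89310 years.
Modified duration = D_Mac / (1 + y) = 3.89310 / 1.107 = 3.51681 years.

3.5168 years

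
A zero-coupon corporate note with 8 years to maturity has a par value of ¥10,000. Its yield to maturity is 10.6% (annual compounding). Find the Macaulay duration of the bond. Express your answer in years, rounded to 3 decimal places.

8.000 years

A zero-coupon bond has a single cash flow at maturity, so its Macaulay duration equals its maturity: 8 years.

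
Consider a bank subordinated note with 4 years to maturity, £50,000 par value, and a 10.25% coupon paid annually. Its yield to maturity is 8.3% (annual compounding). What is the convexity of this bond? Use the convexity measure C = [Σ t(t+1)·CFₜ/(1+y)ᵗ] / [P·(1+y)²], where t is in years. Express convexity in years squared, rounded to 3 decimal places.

With y = 0.083:
  t   CF        PV=CF/(1+0.083)^t    t·PV        t(t+1)·PV
  1     5,125.00     4,732.2253     4,732.2253       9,464.4506
  2     5,125.00     4,369.5524     8,739.1049      26,217.3147
  3     5,125.00     4,034.6745    12,104.0234      48,416.0936
  4    55,125.00    40,071.4240   160,285.6960     801,428.4799
  Σ                 53,207.8762   185,861.0496     885,526.3388
P = 53,207.8762.
Convexity = Σ t(t+1)·PV / [P·(1+y)²] = 885,526.3388 / (53,207.8762 × 1.172889) = 14.18955.

14.190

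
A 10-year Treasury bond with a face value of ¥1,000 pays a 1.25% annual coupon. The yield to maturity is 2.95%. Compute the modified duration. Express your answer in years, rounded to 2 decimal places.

Periodic yield y = 0.0295. First find Macaulay duration:
  t   CF        PV=CF/(1+0.0295)^t    t·PV
  1        12.50        12.1418        12.1418
  2        12.50        11.7939        23.5878
  3        12.50        11.4559        34.3678
  4        12.50        11.1277        44.5107
  5        12.50        10.8088        54.0441
  6        12.50        10.4991        62.9946
  7        12.50        10.1982        71.3877
  8        12.50         9.9060        79.2482
  9        12.50         9.6222        86.5995
  10    1,012.50       757.0621     7,570.6213
  Σ                    854.6158     8,039.5035
P = 854.6158; Macaulay duration = 8,039.5035 / 854.6158 = 9.40716 years.
Modified duration = D_Mac / (1 + y) = 9.40716 / 1.0295 = 9.13760 years.

9.14 years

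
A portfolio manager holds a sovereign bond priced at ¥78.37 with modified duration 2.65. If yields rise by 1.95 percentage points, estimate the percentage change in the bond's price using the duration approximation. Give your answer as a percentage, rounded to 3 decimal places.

Duration approximation: ΔP/P ≈ -D_mod · Δy = -2.65 × (+0.0195) = -0.051675.
As a percentage: -5.1675%.

-5.168%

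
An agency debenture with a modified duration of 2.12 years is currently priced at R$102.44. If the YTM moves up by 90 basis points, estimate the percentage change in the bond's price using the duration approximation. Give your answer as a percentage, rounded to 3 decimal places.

Duration approximation: ΔP/P ≈ -D_mod · Δy = -2.12 × (+0.009) = -0.019080.
As a percentage: -1.9080%.

-1.908%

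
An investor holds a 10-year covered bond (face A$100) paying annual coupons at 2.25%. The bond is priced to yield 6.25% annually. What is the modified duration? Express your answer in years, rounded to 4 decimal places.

8.3262 years

Periodic yield y = 0.0625. First find Macaulay duration:
  t   CF        PV=CF/(1+0.0625)^t    t·PV
  1         2.25         2.1176         2.1176
  2         2.25         1.9931         3.9862
  3         2.25         1.8758         5.6275
  4         2.25         1.7655         7.0620
  5         2.25         1.6616         8.3082
  6         2.25         1.5639         9.3834
  7         2.25         1.4719        10.3033
  8         2.25         1.3853        11.0826
  9         2.25         1.3038        11.7345
  10      102.25        55.7666       557.6657
  Σ                     70.9052       627.2710
P = 70.9052; Macaulay duration = 627.2710 / 70.9052 = 8.84661 years.
Modified duration = D_Mac / (1 + y) = 8.84661 / 1.0625 = 8.32622 years.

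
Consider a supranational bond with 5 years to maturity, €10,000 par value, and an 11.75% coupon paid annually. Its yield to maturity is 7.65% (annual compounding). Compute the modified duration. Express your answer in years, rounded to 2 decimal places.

Periodic yield y = 0.0765. First find Macaulay duration:
  t   CF        PV=CF/(1+0.0765)^t    t·PV
  1     1,175.00     1,091.5002     1,091.5002
  2     1,175.00     1,013.9343     2,027.8685
  3     1,175.00       941.8804     2,825.6412
  4     1,175.00       874.9470     3,499.7879
  5    11,175.00     7,729.9620    38,649.8102
  Σ                 11,652.2239    48,094.6080
P = 11,652.2239; Macaulay duration = 48,094.6080 / 11,652.2239 = 4.12750 years.
Modified duration = D_Mac / (1 + y) = 4.12750 / 1.0765 = 3.83419 years.

3.83 years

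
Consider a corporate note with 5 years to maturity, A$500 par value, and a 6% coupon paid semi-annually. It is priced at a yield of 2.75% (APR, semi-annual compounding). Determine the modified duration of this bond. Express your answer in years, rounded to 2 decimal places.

4.38 years

Periodic yield y = 0.01375. First find Macaulay duration:
  t   CF        PV=CF/(1+0.01375)^t    t·PV
  1        15.00        14.7965        14.7965
  2        15.00        14.5959        29.1917
  3        15.00        14.3979        43.1937
  4        15.00        14.2026        56.8104
  5        15.00        14.0100        70.0498
  6        15.00        13.8199        82.9196
  7        15.00        13.6325        95.4274
  8        15.00        13.4476       107.5807
  9        15.00        13.2652       119.3867
  10      515.00       449.2608     4,492.6083
  Σ                    575.4289     5,111.9649
P = 575.4289; Macaulay duration = 5,111.9649 / 575.4289 = 8.88375 half-year periods = 4.44187 years.
Modified duration = D_Mac / (1 + y) = 4.44187 / 1.01375 = 4.38163 years.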